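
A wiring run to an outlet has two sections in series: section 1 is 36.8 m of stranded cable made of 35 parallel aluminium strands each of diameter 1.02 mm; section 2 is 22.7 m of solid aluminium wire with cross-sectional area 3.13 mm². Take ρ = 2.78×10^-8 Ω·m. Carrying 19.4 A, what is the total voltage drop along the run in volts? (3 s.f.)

4.61 V

Section 1: A_strand = π(5.1000e-04)² = 8.171e-07 m²; R₁ = ρL/(N·A_s) = (2.78×10^-8)(36.8)/(35×8.171e-07) = 0.03577 Ω
Section 2: A = 3.13 mm² = 3.130e-06 m²
R₂ = (2.78×10^-8)(22.7)/(3.130e-06) = 0.2016 Ω
R = R₁ + R₂ = 0.2374 Ω
V = IR = 19.4 × 0.2374 = 4.61 V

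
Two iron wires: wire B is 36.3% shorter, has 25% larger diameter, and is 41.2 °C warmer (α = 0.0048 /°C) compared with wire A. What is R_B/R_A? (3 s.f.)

R ∝ ρL/d² with ρ ∝ (1+αΔT), so R_B/R_A = (1 − 36.3/100) × (1 + 25/100)⁻² × (1 + 0.0048×41.2)
= 0.637 × 0.64 × 1.198 = 0.488

0.488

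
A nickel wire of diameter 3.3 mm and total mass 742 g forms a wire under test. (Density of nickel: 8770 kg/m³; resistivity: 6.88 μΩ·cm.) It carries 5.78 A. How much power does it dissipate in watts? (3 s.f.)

ρ = 6.88 μΩ·cm = 6.88×10^-8 Ω·m
A = π(d/2)² = π(1.6500e-03 m)² = 8.5530e-06 m²
L = m/(density·A) = 0.742/(8770×8.5530e-06) = 9.892 m
R = ρL/A = (6.88×10^-8)(9.892)/(8.5530e-06) = 0.07957 Ω
P = I²R = (5.78)² × 0.07957 = 2.66 W

2.66 W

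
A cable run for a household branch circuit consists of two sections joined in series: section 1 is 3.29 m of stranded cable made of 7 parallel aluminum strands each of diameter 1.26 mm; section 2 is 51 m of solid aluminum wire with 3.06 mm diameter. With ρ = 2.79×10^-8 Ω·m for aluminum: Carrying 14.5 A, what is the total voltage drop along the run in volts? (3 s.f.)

2.96 V

Section 1: A_strand = π(6.3000e-04)² = 1.247e-06 m²; R₁ = ρL/(N·A_s) = (2.79×10^-8)(3.29)/(7×1.247e-06) = 0.01052 Ω
Section 2: A = π(d/2)² = π(1.5300e-03 m)² = 7.354e-06 m²
R₂ = (2.79×10^-8)(51)/(7.354e-06) = 0.1935 Ω
R = R₁ + R₂ = 0.204 Ω
V = IR = 14.5 × 0.204 = 2.96 V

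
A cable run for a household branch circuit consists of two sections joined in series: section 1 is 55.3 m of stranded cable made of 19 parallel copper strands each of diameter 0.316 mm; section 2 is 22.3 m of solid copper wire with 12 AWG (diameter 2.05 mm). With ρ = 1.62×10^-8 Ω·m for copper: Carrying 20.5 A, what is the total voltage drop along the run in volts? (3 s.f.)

14.6 V

Section 1: A_strand = π(1.5800e-04)² = 7.843e-08 m²; R₁ = ρL/(N·A_s) = (1.62×10^-8)(55.3)/(19×7.843e-08) = 0.6012 Ω
Section 2: A = π(2.05/2 mm)² = π(1.0250e-03 m)² = 3.301e-06 m²
R₂ = (1.62×10^-8)(22.3)/(3.301e-06) = 0.1095 Ω
R = R₁ + R₂ = 0.7107 Ω
V = IR = 20.5 × 0.7107 = 14.6 V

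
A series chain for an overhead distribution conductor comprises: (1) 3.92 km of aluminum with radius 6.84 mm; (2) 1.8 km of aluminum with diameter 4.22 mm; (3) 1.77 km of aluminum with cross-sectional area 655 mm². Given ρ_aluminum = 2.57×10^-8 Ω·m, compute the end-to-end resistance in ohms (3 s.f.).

Seg 1: A = πr² = π(6.8400e-03 m)² = 1.470e-04 m²
R_1 = (2.57×10^-8)(3920)/(1.470e-04) = 0.6854 Ω
Seg 2: A = π(d/2)² = π(2.1100e-03 m)² = 1.399e-05 m²
R_2 = (2.57×10^-8)(1800)/(1.399e-05) = 3.307 Ω
Seg 3: A = 655 mm² = 6.550e-04 m²
R_3 = (2.57×10^-8)(1770)/(6.550e-04) = 0.06945 Ω
R_total = R_1 + R_2 + R_3 = 4.06 Ω

4.06 Ω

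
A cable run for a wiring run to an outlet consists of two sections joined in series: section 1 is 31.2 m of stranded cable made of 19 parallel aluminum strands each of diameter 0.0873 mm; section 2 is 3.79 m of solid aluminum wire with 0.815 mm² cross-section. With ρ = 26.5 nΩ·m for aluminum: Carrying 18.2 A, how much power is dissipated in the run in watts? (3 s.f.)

ρ = 26.5 nΩ·m = 2.65×10^-8 Ω·m
Section 1: A_strand = π(4.3650e-05)² = 5.986e-09 m²; R₁ = ρL/(N·A_s) = (2.65×10^-8)(31.2)/(19×5.986e-09) = 7.27 Ω
Section 2: A = 0.815 mm² = 8.150e-07 m²
R₂ = (2.65×10^-8)(3.79)/(8.150e-07) = 0.1232 Ω
R = R₁ + R₂ = 7.393 Ω
P = I²R = (18.2)² × 7.393 = 2450 W

2450 W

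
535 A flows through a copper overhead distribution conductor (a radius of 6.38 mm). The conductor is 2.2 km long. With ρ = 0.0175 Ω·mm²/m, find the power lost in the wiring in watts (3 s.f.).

86200 W

ρ = 0.0175 Ω·mm²/m = 1.75×10^-8 Ω·m
A = πr² = π(6.3800e-03 m)² = 1.279e-04 m²
R = ρL/A = (1.75×10^-8)(2200)/(1.279e-04) = 0.3011 Ω
P = I²R = (535)² × 0.3011 = 86200 W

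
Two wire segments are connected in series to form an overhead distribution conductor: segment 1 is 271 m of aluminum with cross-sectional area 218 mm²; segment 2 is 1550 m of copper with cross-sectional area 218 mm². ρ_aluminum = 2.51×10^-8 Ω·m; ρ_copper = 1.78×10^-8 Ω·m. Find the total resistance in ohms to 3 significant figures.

Segment 1: A = 218 mm² = 2.180e-04 m²
R₁ = ρL/A = (2.51×10^-8)(271)/(2.180e-04) = 0.0312 Ω
R₂ = (1.78×10^-8)(1550)/(2.180e-04) = 0.1266 Ω
R = R₁ + R₂ = 0.158 Ω

0.158 Ω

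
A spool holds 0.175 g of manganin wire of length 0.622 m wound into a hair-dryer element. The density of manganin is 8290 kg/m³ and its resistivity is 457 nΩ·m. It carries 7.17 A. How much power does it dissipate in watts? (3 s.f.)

ρ = 457 nΩ·m = 4.57×10^-7 Ω·m
A = m/(density·L) = 1.750×10^-4/(8290×0.622) = 3.3939e-08 m²
R = ρL/A = (4.57×10^-7)(0.622)/(3.3939e-08) = 8.376 Ω
P = I²R = (7.17)² × 8.376 = 431 W

431 W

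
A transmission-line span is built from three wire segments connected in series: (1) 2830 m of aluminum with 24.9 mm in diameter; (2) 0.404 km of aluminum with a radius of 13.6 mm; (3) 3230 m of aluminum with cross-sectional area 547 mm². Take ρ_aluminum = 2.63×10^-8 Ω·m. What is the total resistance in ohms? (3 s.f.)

Seg 1: A = π(d/2)² = π(1.2450e-02 m)² = 4.870e-04 m²
R_1 = (2.63×10^-8)(2830)/(4.870e-04) = 0.1528 Ω
Seg 2: A = πr² = π(1.3600e-02 m)² = 5.811e-04 m²
R_2 = (2.63×10^-8)(404)/(5.811e-04) = 0.01829 Ω
Seg 3: A = 547 mm² = 5.470e-04 m²
R_3 = (2.63×10^-8)(3230)/(5.470e-04) = 0.1553 Ω
R_total = R_1 + R_2 + R_3 = 0.326 Ω

0.326 Ω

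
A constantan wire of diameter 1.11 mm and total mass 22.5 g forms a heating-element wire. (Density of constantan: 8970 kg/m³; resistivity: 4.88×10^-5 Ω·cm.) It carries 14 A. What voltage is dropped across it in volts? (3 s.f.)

18.3 V

ρ = 4.88×10^-5 Ω·cm = 4.88×10^-7 Ω·m
A = π(d/2)² = π(5.5500e-04 m)² = 9.6769e-07 m²
L = m/(density·A) = 0.0225/(8970×9.6769e-07) = 2.592 m
R = ρL/A = (4.88×10^-7)(2.592)/(9.6769e-07) = 1.307 Ω
V = IR = 14 × 1.307 = 18.3 V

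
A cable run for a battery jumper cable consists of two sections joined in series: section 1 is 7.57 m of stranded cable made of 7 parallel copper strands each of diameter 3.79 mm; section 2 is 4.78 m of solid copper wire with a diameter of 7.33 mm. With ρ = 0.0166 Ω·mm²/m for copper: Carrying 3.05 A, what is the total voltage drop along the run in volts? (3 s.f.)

0.0106 V

ρ = 0.0166 Ω·mm²/m = 1.66×10^-8 Ω·m
Section 1: A_strand = π(1.8950e-03)² = 1.128e-05 m²; R₁ = ρL/(N·A_s) = (1.66×10^-8)(7.57)/(7×1.128e-05) = 0.001591 Ω
Section 2: A = π(d/2)² = π(3.6650e-03 m)² = 4.220e-05 m²
R₂ = (1.66×10^-8)(4.78)/(4.220e-05) = 0.00188 Ω
R = R₁ + R₂ = 0.003472 Ω
V = IR = 3.05 × 0.003472 = 0.0106 V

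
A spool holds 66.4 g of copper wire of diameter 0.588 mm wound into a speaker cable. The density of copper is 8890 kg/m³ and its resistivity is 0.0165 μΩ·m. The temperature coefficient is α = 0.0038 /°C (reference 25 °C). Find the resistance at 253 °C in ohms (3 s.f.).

3.12 Ω

ρ = 0.0165 μΩ·m = 1.65×10^-8 Ω·m
A = π(d/2)² = π(2.9400e-04 m)² = 2.7155e-07 m²
L = m/(density·A) = 0.0664/(8890×2.7155e-07) = 27.51 m
R = ρL/A = (1.65×10^-8)(27.51)/(2.7155e-07) = 1.671 Ω
R(253 °C) = 1.671 × (1 + 0.0038×228) = 3.12 Ω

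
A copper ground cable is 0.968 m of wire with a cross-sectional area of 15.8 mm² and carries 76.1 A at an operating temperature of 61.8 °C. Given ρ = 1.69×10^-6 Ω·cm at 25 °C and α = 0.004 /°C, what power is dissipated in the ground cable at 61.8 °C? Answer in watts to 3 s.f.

ρ = 1.69×10^-6 Ω·cm = 1.69×10^-8 Ω·m
A = 15.8 mm² = 1.580e-05 m²
R₍25₎ = ρL/A = (1.69×10^-8)(0.968)/(1.580e-05) = 0.001035 Ω
R₍61.8₎ = R₍25₎(1 + αΔT) = 0.001035 × (1 + 0.004×36.8) = 0.001188 Ω
P = I²R = (76.1)² × 0.001188 = 6.88 W

6.88 W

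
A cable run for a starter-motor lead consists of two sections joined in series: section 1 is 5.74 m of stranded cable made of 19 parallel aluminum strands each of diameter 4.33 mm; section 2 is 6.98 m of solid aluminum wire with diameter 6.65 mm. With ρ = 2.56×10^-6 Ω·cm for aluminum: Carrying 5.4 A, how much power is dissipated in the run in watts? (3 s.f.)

0.165 W

ρ = 2.56×10^-6 Ω·cm = 2.56×10^-8 Ω·m
Section 1: A_strand = π(2.1650e-03)² = 1.473e-05 m²; R₁ = ρL/(N·A_s) = (2.56×10^-8)(5.74)/(19×1.473e-05) = 5.252×10^-4 Ω
Section 2: A = π(d/2)² = π(3.3250e-03 m)² = 3.473e-05 m²
R₂ = (2.56×10^-8)(6.98)/(3.473e-05) = 0.005145 Ω
R = R₁ + R₂ = 0.00567 Ω
P = I²R = (5.4)² × 0.00567 = 0.165 W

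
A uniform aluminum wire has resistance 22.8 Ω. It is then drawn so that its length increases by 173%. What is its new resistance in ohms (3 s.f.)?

170 Ω

k = 1 + 173/100 = 2.73; volume constant ⇒ A' = A/k, so R' = k²R.
R' = 7.453 × 22.8 = 170 Ω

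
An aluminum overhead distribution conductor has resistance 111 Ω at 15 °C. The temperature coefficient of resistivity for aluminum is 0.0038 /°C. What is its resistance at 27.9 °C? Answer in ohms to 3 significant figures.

116 Ω

ΔT = 27.9 − 15 = 12.9 °C
R = R₀(1 + αΔT) = 111 × (1 + 0.0038×12.9) = 111 × 1.049 = 116 Ω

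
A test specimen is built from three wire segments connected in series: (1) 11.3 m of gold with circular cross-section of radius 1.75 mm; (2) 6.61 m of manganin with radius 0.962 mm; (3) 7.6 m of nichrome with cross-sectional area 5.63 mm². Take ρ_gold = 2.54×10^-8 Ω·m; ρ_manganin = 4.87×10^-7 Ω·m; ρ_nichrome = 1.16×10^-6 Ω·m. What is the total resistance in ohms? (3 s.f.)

2.70 Ω

Seg 1: A = πr² = π(1.7500e-03 m)² = 9.621e-06 m²
R_1 = (2.54×10^-8)(11.3)/(9.621e-06) = 0.02983 Ω
Seg 2: A = πr² = π(9.6200e-04 m)² = 2.907e-06 m²
R_2 = (4.87×10^-7)(6.61)/(2.907e-06) = 1.107 Ω
Seg 3: A = 5.63 mm² = 5.630e-06 m²
R_3 = (1.16×10^-6)(7.6)/(5.630e-06) = 1.566 Ω
R_total = R_1 + R_2 + R_3 = 2.70 Ω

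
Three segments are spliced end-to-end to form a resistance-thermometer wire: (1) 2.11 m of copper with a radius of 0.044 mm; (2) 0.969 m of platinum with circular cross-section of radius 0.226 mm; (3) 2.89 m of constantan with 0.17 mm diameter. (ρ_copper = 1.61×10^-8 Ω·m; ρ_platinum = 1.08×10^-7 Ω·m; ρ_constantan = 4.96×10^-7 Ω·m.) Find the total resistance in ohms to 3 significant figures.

Seg 1: A = πr² = π(4.4000e-05 m)² = 6.082e-09 m²
R_1 = (1.61×10^-8)(2.11)/(6.082e-09) = 5.585 Ω
Seg 2: A = πr² = π(2.2600e-04 m)² = 1.605e-07 m²
R_2 = (1.08×10^-7)(0.969)/(1.605e-07) = 0.6522 Ω
Seg 3: A = π(d/2)² = π(8.5000e-05 m)² = 2.270e-08 m²
R_3 = (4.96×10^-7)(2.89)/(2.270e-08) = 63.15 Ω
R_total = R_1 + R_2 + R_3 = 69.4 Ω

69.4 Ω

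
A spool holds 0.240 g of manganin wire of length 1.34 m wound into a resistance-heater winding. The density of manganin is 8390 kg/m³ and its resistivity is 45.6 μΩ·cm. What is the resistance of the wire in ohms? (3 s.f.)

28.6 Ω

ρ = 45.6 μΩ·cm = 4.56×10^-7 Ω·m
A = m/(density·L) = 2.400×10^-4/(8390×1.34) = 2.1347e-08 m²
R = ρL/A = (4.56×10^-7)(1.34)/(2.1347e-08) = 28.6 Ω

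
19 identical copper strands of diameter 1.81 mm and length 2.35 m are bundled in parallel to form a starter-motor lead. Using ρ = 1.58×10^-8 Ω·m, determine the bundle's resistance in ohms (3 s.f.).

7.59×10^-4 Ω

A_strand = π(9.0500e-04 m)² = 2.573e-06 m²
R_strand = ρL/A = (1.58×10^-8)(2.35)/(2.573e-06) = 0.01443 Ω
R_total = R_strand/N = 0.01443/19 = 7.59×10^-4 Ω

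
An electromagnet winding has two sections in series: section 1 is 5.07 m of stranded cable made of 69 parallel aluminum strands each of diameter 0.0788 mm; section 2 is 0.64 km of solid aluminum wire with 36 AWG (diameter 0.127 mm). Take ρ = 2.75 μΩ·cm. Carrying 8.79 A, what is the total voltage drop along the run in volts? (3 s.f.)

ρ = 2.75 μΩ·cm = 2.75×10^-8 Ω·m
Section 1: A_strand = π(3.9400e-05)² = 4.877e-09 m²; R₁ = ρL/(N·A_s) = (2.75×10^-8)(5.07)/(69×4.877e-09) = 0.4143 Ω
Section 2: A = π(0.127/2 mm)² = π(6.3500e-05 m)² = 1.267e-08 m²
R₂ = (2.75×10^-8)(640)/(1.267e-08) = 1389 Ω
R = R₁ + R₂ = 1390 Ω
V = IR = 8.79 × 1390 = 12200 V

12200 V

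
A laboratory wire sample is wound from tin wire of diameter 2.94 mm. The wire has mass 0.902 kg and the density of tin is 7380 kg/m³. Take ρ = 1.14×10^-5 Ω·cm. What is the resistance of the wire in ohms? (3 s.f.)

ρ = 1.14×10^-5 Ω·cm = 1.14×10^-7 Ω·m
A = π(d/2)² = π(1.4700e-03 m)² = 6.7887e-06 m²
L = m/(density·A) = 0.902/(7380×6.7887e-06) = 18 m
R = ρL/A = (1.14×10^-7)(18)/(6.7887e-06) = 0.302 Ω

0.302 Ω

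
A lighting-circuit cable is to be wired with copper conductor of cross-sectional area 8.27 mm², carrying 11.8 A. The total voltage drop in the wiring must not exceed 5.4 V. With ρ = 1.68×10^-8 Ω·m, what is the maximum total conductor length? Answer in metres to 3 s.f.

A = 8.27 mm² = 8.270e-06 m²
L_max = V_max·A/(1·ρI) = (5.4)(8.270e-06)/(1.68×10^-8×11.8) = 225 m

225 m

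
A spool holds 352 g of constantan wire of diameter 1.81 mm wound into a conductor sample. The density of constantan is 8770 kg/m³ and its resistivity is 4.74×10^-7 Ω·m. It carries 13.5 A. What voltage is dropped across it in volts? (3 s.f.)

A = π(d/2)² = π(9.0500e-04 m)² = 2.5730e-06 m²
L = m/(density·A) = 0.352/(8770×2.5730e-06) = 15.6 m
R = ρL/A = (4.74×10^-7)(15.6)/(2.5730e-06) = 2.874 Ω
V = IR = 13.5 × 2.874 = 38.8 V

38.8 V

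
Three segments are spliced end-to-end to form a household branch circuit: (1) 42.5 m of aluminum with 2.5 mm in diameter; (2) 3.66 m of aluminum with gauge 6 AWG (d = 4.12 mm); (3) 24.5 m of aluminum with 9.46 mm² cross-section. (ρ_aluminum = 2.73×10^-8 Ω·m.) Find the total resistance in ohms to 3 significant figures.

0.315 Ω

Seg 1: A = π(d/2)² = π(1.2500e-03 m)² = 4.909e-06 m²
R_1 = (2.73×10^-8)(42.5)/(4.909e-06) = 0.2364 Ω
Seg 2: A = π(4.12/2 mm)² = π(2.0600e-03 m)² = 1.333e-05 m²
R_2 = (2.73×10^-8)(3.66)/(1.333e-05) = 0.007495 Ω
Seg 3: A = 9.46 mm² = 9.460e-06 m²
R_3 = (2.73×10^-8)(24.5)/(9.460e-06) = 0.0707 Ω
R_total = R_1 + R_2 + R_3 = 0.315 Ω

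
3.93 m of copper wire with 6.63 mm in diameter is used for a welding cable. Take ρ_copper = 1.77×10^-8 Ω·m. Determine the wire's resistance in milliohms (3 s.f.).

2.01 mΩ

A = π(d/2)² = π(3.3150e-03 m)² = 3.452e-05 m²
R = ρL/A = (1.77×10^-8)(3.93 m)/(3.452e-05 m²) = 2.01 mΩ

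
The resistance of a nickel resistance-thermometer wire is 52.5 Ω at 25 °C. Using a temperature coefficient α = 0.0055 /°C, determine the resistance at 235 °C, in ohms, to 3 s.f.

ΔT = 235 − 25 = 210 °C
R = R₀(1 + αΔT) = 52.5 × (1 + 0.0055×210) = 52.5 × 2.155 = 113 Ω

113 Ω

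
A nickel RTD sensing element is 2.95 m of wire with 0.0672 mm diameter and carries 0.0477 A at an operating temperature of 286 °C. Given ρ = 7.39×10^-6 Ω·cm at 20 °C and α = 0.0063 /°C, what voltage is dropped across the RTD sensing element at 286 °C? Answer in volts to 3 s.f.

ρ = 7.39×10^-6 Ω·cm = 7.39×10^-8 Ω·m
A = π(d/2)² = π(3.3600e-05 m)² = 3.547e-09 m²
R₍20₎ = ρL/A = (7.39×10^-8)(2.95)/(3.547e-09) = 61.47 Ω
R₍286₎ = R₍20₎(1 + αΔT) = 61.47 × (1 + 0.0063×266) = 164.5 Ω
V = IR = 0.0477 × 164.5 = 7.85 V

7.85 V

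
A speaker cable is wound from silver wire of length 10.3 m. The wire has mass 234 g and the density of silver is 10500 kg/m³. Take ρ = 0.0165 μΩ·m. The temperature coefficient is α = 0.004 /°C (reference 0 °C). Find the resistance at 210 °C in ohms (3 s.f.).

ρ = 0.0165 μΩ·m = 1.65×10^-8 Ω·m
A = m/(density·L) = 0.234/(10500×10.3) = 2.1637e-06 m²
R = ρL/A = (1.65×10^-8)(10.3)/(2.1637e-06) = 0.07855 Ω
R(210 °C) = 0.07855 × (1 + 0.004×210) = 0.145 Ω

0.145 Ω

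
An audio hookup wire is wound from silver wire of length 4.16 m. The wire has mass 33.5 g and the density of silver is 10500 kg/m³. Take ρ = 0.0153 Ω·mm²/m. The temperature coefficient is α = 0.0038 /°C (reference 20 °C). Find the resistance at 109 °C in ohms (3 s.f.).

0.111 Ω

ρ = 0.0153 Ω·mm²/m = 1.53×10^-8 Ω·m
A = m/(density·L) = 0.0335/(10500×4.16) = 7.6694e-07 m²
R = ρL/A = (1.53×10^-8)(4.16)/(7.6694e-07) = 0.08299 Ω
R(109 °C) = 0.08299 × (1 + 0.0038×89) = 0.111 Ω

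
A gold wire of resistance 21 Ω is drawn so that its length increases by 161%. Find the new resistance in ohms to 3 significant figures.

k = 1 + 161/100 = 2.61; volume constant ⇒ A' = A/k, so R' = k²R.
R' = 6.812 × 21 = 143 Ω

143 Ω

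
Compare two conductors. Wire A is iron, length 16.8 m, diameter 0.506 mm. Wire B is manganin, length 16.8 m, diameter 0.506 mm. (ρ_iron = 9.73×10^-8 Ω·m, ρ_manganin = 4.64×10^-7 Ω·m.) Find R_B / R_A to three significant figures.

R ∝ ρL/d², so R_B/R_A = (ρ_B/ρ_A)
= (4.64×10^-7/9.73×10^-8) = 4.77

4.77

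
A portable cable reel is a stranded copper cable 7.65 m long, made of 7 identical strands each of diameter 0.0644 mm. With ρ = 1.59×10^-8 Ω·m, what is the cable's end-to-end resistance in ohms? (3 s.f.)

A_strand = π(3.2200e-05 m)² = 3.257e-09 m²
R_strand = ρL/A = (1.59×10^-8)(7.65)/(3.257e-09) = 37.34 Ω
R_total = R_strand/N = 37.34/7 = 5.33 Ω

5.33 Ω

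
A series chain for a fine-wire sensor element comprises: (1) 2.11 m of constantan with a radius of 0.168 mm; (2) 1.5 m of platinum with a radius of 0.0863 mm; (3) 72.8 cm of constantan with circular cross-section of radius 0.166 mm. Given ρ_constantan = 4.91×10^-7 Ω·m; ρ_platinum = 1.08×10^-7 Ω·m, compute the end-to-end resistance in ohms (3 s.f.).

22.7 Ω

Seg 1: A = πr² = π(1.6800e-04 m)² = 8.867e-08 m²
R_1 = (4.91×10^-7)(2.11)/(8.867e-08) = 11.68 Ω
Seg 2: A = πr² = π(8.6300e-05 m)² = 2.340e-08 m²
R_2 = (1.08×10^-7)(1.5)/(2.340e-08) = 6.924 Ω
Seg 3: A = πr² = π(1.6600e-04 m)² = 8.657e-08 m²
R_3 = (4.91×10^-7)(0.728)/(8.657e-08) = 4.129 Ω
R_total = R_1 + R_2 + R_3 = 22.7 Ω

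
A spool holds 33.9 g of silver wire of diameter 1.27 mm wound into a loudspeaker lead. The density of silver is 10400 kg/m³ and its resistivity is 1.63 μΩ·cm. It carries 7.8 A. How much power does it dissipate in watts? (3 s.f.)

2.01 W

ρ = 1.63 μΩ·cm = 1.63×10^-8 Ω·m
A = π(d/2)² = π(6.3500e-04 m)² = 1.2668e-06 m²
L = m/(density·A) = 0.0339/(10400×1.2668e-06) = 2.573 m
R = ρL/A = (1.63×10^-8)(2.573)/(1.2668e-06) = 0.03311 Ω
P = I²R = (7.8)² × 0.03311 = 2.01 W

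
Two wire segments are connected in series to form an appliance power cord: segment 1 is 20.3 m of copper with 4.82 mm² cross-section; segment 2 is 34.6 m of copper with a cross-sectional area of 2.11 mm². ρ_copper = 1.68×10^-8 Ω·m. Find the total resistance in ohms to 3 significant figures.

Segment 1: A = 4.82 mm² = 4.820e-06 m²
R₁ = ρL/A = (1.68×10^-8)(20.3)/(4.820e-06) = 0.07076 Ω
Segment 2: A = 2.11 mm² = 2.110e-06 m²
R₂ = (1.68×10^-8)(34.6)/(2.110e-06) = 0.2755 Ω
R = R₁ + R₂ = 0.346 Ω

0.346 Ω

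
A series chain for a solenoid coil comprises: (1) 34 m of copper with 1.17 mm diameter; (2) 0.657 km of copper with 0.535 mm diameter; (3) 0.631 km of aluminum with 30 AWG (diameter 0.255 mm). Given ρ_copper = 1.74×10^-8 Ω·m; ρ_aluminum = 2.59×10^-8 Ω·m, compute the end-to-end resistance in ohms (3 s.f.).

371 Ω

Seg 1: A = π(d/2)² = π(5.8500e-04 m)² = 1.075e-06 m²
R_1 = (1.74×10^-8)(34)/(1.075e-06) = 0.5503 Ω
Seg 2: A = π(d/2)² = π(2.6750e-04 m)² = 2.248e-07 m²
R_2 = (1.74×10^-8)(657)/(2.248e-07) = 50.85 Ω
Seg 3: A = π(0.255/2 mm)² = π(1.2750e-04 m)² = 5.107e-08 m²
R_3 = (2.59×10^-8)(631)/(5.107e-08) = 320 Ω
R_total = R_1 + R_2 + R_3 = 371 Ω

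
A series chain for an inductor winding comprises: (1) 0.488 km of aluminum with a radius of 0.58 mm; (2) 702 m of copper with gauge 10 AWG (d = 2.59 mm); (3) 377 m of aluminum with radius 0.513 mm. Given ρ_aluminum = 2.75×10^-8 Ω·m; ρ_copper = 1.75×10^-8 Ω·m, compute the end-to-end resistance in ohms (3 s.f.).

Seg 1: A = πr² = π(5.8000e-04 m)² = 1.057e-06 m²
R_1 = (2.75×10^-8)(488)/(1.057e-06) = 12.7 Ω
Seg 2: A = π(2.59/2 mm)² = π(1.2950e-03 m)² = 5.269e-06 m²
R_2 = (1.75×10^-8)(702)/(5.269e-06) = 2.332 Ω
Seg 3: A = πr² = π(5.1300e-04 m)² = 8.268e-07 m²
R_3 = (2.75×10^-8)(377)/(8.268e-07) = 12.54 Ω
R_total = R_1 + R_2 + R_3 = 27.6 Ω

27.6 Ω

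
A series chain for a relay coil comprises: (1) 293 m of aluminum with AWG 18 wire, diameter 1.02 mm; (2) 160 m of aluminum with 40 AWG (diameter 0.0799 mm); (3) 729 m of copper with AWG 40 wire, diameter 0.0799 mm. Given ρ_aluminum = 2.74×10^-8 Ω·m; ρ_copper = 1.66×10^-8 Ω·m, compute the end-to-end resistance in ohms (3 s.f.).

3300 Ω

Seg 1: A = π(1.02/2 mm)² = π(5.1000e-04 m)² = 8.171e-07 m²
R_1 = (2.74×10^-8)(293)/(8.171e-07) = 9.825 Ω
Seg 2: A = π(0.0799/2 mm)² = π(3.9950e-05 m)² = 5.014e-09 m²
R_2 = (2.74×10^-8)(160)/(5.014e-09) = 874.4 Ω
Seg 3: A = π(0.0799/2 mm)² = π(3.9950e-05 m)² = 5.014e-09 m²
R_3 = (1.66×10^-8)(729)/(5.014e-09) = 2414 Ω
R_total = R_1 + R_2 + R_3 = 3300 Ω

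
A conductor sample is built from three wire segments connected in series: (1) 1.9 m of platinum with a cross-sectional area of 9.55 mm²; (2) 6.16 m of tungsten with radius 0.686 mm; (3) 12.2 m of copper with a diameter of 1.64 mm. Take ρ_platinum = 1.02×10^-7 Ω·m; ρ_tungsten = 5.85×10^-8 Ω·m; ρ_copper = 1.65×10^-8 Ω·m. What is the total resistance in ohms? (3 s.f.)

0.359 Ω

Seg 1: A = 9.55 mm² = 9.550e-06 m²
R_1 = (1.02×10^-7)(1.9)/(9.550e-06) = 0.02029 Ω
Seg 2: A = πr² = π(6.8600e-04 m)² = 1.478e-06 m²
R_2 = (5.85×10^-8)(6.16)/(1.478e-06) = 0.2437 Ω
Seg 3: A = π(d/2)² = π(8.2000e-04 m)² = 2.112e-06 m²
R_3 = (1.65×10^-8)(12.2)/(2.112e-06) = 0.09529 Ω
R_total = R_1 + R_2 + R_3 = 0.359 Ω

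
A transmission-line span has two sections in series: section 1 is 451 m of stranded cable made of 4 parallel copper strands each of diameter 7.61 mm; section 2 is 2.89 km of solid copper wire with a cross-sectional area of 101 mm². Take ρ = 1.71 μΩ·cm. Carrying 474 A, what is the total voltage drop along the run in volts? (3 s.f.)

ρ = 1.71 μΩ·cm = 1.71×10^-8 Ω·m
Section 1: A_strand = π(3.8050e-03)² = 4.548e-05 m²; R₁ = ρL/(N·A_s) = (1.71×10^-8)(451)/(4×4.548e-05) = 0.04239 Ω
Section 2: A = 101 mm² = 1.010e-04 m²
R₂ = (1.71×10^-8)(2890)/(1.010e-04) = 0.4893 Ω
R = R₁ + R₂ = 0.5317 Ω
V = IR = 474 × 0.5317 = 252 V

252 V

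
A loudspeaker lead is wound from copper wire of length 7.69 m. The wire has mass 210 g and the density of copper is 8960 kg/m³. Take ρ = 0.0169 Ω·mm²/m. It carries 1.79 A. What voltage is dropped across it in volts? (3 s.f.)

ρ = 0.0169 Ω·mm²/m = 1.69×10^-8 Ω·m
A = m/(density·L) = 0.21/(8960×7.69) = 3.0478e-06 m²
R = ρL/A = (1.69×10^-8)(7.69)/(3.0478e-06) = 0.04264 Ω
V = IR = 1.79 × 0.04264 = 0.0763 V

0.0763 V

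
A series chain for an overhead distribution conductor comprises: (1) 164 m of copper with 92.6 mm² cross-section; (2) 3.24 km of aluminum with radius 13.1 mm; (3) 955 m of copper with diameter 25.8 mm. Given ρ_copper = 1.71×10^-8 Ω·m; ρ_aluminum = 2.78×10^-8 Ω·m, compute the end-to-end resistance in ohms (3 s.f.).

0.229 Ω

Seg 1: A = 92.6 mm² = 9.260e-05 m²
R_1 = (1.71×10^-8)(164)/(9.260e-05) = 0.03029 Ω
Seg 2: A = πr² = π(1.3100e-02 m)² = 5.391e-04 m²
R_2 = (2.78×10^-8)(3240)/(5.391e-04) = 0.1671 Ω
Seg 3: A = π(d/2)² = π(1.2900e-02 m)² = 5.228e-04 m²
R_3 = (1.71×10^-8)(955)/(5.228e-04) = 0.03124 Ω
R_total = R_1 + R_2 + R_3 = 0.229 Ω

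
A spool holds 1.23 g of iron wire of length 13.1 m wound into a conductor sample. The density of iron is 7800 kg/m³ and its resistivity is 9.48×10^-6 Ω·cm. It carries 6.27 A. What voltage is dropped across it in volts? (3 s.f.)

ρ = 9.48×10^-6 Ω·cm = 9.48×10^-8 Ω·m
A = m/(density·L) = 0.00123/(7800×13.1) = 1.2038e-08 m²
R = ρL/A = (9.48×10^-8)(13.1)/(1.2038e-08) = 103.2 Ω
V = IR = 6.27 × 103.2 = 647 V

647 V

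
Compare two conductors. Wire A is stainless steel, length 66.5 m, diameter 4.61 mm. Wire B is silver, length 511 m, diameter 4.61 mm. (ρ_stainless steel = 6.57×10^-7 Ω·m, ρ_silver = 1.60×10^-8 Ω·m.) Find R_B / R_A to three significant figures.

0.187

R ∝ ρL/d², so R_B/R_A = (ρ_B/ρ_A) × (L_B/L_A)
= (1.60×10^-8/6.57×10^-7) × (511/66.5) = 0.187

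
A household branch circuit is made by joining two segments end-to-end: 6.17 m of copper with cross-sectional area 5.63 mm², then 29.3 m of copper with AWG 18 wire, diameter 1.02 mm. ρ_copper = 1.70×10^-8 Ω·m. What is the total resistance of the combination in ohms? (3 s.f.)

0.628 Ω

Segment 1: A = 5.63 mm² = 5.630e-06 m²
R₁ = ρL/A = (1.70×10^-8)(6.17)/(5.630e-06) = 0.01863 Ω
Segment 2: A = π(1.02/2 mm)² = π(5.1000e-04 m)² = 8.171e-07 m²
R₂ = (1.70×10^-8)(29.3)/(8.171e-07) = 0.6096 Ω
R = R₁ + R₂ = 0.628 Ω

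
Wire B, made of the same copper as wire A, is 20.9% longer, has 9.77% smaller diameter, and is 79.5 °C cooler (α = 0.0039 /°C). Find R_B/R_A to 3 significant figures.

1.02

R ∝ ρL/d² with ρ ∝ (1+αΔT), so R_B/R_A = (1 + 20.9/100) × (1 − 9.77/100)⁻² × (1 − 0.0039×79.5)
= 1.209 × 1.228 × 0.6899 = 1.02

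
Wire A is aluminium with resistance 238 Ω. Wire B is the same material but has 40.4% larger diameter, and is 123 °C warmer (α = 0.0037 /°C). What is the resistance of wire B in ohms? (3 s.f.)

176 Ω

R ∝ ρL/d² with ρ ∝ (1+αΔT), so R_B/R_A = (1 + 40.4/100)⁻² × (1 + 0.0037×123)
= 0.5073 × 1.455 = 0.7382
R_B = 0.7382 × 238 = 176 Ω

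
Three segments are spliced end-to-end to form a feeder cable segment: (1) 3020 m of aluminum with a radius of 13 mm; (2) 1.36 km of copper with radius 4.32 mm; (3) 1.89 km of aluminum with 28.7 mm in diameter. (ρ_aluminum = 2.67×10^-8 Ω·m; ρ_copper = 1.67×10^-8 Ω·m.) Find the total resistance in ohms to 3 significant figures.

0.617 Ω

Seg 1: A = πr² = π(1.3000e-02 m)² = 5.309e-04 m²
R_1 = (2.67×10^-8)(3020)/(5.309e-04) = 0.1519 Ω
Seg 2: A = πr² = π(4.3200e-03 m)² = 5.863e-05 m²
R_2 = (1.67×10^-8)(1360)/(5.863e-05) = 0.3874 Ω
Seg 3: A = π(d/2)² = π(1.4350e-02 m)² = 6.469e-04 m²
R_3 = (2.67×10^-8)(1890)/(6.469e-04) = 0.078 Ω
R_total = R_1 + R_2 + R_3 = 0.617 Ω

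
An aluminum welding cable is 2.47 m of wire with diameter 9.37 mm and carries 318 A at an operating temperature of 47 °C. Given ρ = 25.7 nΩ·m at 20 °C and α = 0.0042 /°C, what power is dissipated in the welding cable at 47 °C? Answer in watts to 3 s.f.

ρ = 25.7 nΩ·m = 2.57×10^-8 Ω·m
A = π(d/2)² = π(4.6850e-03 m)² = 6.896e-05 m²
R₍20₎ = ρL/A = (2.57×10^-8)(2.47)/(6.896e-05) = 9.206×10^-4 Ω
R₍47₎ = R₍20₎(1 + αΔT) = 9.206×10^-4 × (1 + 0.0042×27) = 0.001025 Ω
P = I²R = (318)² × 0.001025 = 104 W

104 W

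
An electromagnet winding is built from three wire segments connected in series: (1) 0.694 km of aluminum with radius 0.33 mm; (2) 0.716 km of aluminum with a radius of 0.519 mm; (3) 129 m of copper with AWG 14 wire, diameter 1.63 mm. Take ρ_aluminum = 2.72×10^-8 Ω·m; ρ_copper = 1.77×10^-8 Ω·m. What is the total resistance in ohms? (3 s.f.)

79.3 Ω

Seg 1: A = πr² = π(3.3000e-04 m)² = 3.421e-07 m²
R_1 = (2.72×10^-8)(694)/(3.421e-07) = 55.18 Ω
Seg 2: A = πr² = π(5.1900e-04 m)² = 8.462e-07 m²
R_2 = (2.72×10^-8)(716)/(8.462e-07) = 23.01 Ω
Seg 3: A = π(1.63/2 mm)² = π(8.1500e-04 m)² = 2.087e-06 m²
R_3 = (1.77×10^-8)(129)/(2.087e-06) = 1.094 Ω
R_total = R_1 + R_2 + R_3 = 79.3 Ω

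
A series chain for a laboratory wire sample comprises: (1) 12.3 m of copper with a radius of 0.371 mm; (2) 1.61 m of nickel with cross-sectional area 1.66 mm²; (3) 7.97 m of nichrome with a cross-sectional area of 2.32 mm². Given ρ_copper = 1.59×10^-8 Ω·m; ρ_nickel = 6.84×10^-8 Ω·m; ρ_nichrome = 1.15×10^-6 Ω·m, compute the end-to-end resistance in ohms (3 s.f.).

Seg 1: A = πr² = π(3.7100e-04 m)² = 4.324e-07 m²
R_1 = (1.59×10^-8)(12.3)/(4.324e-07) = 0.4523 Ω
Seg 2: A = 1.66 mm² = 1.660e-06 m²
R_2 = (6.84×10^-8)(1.61)/(1.660e-06) = 0.06634 Ω
Seg 3: A = 2.32 mm² = 2.320e-06 m²
R_3 = (1.15×10^-6)(7.97)/(2.320e-06) = 3.951 Ω
R_total = R_1 + R_2 + R_3 = 4.47 Ω

4.47 Ω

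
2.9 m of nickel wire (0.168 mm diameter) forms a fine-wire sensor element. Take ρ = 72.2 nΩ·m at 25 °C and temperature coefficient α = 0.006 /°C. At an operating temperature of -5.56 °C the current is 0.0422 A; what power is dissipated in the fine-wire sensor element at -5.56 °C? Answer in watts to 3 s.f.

0.0137 W

ρ = 72.2 nΩ·m = 7.22×10^-8 Ω·m
A = π(d/2)² = π(8.4000e-05 m)² = 2.217e-08 m²
R₍25₎ = ρL/A = (7.22×10^-8)(2.9)/(2.217e-08) = 9.446 Ω
R₍-5.56₎ = R₍25₎(1 + αΔT) = 9.446 × (1 + 0.006×-30.6) = 7.714 Ω
P = I²R = (0.0422)² × 7.714 = 0.0137 W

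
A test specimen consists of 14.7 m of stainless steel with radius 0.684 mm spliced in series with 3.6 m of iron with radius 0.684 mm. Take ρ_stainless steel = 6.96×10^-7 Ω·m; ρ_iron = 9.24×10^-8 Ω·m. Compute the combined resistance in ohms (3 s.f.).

7.19 Ω

Segment 1: A = πr² = π(6.8400e-04 m)² = 1.470e-06 m²
R₁ = ρL/A = (6.96×10^-7)(14.7)/(1.470e-06) = 6.961 Ω
R₂ = (9.24×10^-8)(3.6)/(1.470e-06) = 0.2263 Ω
R = R₁ + R₂ = 7.19 Ω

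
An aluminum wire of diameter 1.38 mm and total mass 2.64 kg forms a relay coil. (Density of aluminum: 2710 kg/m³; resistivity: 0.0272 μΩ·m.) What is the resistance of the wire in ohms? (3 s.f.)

ρ = 0.0272 μΩ·m = 2.72×10^-8 Ω·m
A = π(d/2)² = π(6.9000e-04 m)² = 1.4957e-06 m²
L = m/(density·A) = 2.64/(2710×1.4957e-06) = 651.3 m
R = ρL/A = (2.72×10^-8)(651.3)/(1.4957e-06) = 11.8 Ω

11.8 Ω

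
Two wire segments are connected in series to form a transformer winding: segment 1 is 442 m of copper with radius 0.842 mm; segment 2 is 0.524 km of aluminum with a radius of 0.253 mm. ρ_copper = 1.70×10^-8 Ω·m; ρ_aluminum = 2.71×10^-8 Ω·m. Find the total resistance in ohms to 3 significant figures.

Segment 1: A = πr² = π(8.4200e-04 m)² = 2.227e-06 m²
R₁ = ρL/A = (1.70×10^-8)(442)/(2.227e-06) = 3.374 Ω
Segment 2: A = πr² = π(2.5300e-04 m)² = 2.011e-07 m²
R₂ = (2.71×10^-8)(524)/(2.011e-07) = 70.62 Ω
R = R₁ + R₂ = 74.0 Ω

74.0 Ω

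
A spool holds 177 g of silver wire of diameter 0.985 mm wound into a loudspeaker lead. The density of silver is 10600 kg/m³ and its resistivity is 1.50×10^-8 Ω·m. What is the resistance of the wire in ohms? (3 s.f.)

0.431 Ω

A = π(d/2)² = π(4.9250e-04 m)² = 7.6201e-07 m²
L = m/(density·A) = 0.177/(10600×7.6201e-07) = 21.91 m
R = ρL/A = (1.50×10^-8)(21.91)/(7.6201e-07) = 0.431 Ω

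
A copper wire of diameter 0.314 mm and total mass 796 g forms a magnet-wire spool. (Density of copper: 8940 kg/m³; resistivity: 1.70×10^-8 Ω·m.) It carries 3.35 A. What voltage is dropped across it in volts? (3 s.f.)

A = π(d/2)² = π(1.5700e-04 m)² = 7.7437e-08 m²
L = m/(density·A) = 0.796/(8940×7.7437e-08) = 1150 m
R = ρL/A = (1.70×10^-8)(1150)/(7.7437e-08) = 252.4 Ω
V = IR = 3.35 × 252.4 = 846 V

846 V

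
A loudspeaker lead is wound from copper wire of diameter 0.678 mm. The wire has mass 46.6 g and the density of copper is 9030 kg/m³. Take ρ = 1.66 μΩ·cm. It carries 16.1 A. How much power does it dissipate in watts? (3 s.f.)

170 W

ρ = 1.66 μΩ·cm = 1.66×10^-8 Ω·m
A = π(d/2)² = π(3.3900e-04 m)² = 3.6103e-07 m²
L = m/(density·A) = 0.0466/(9030×3.6103e-07) = 14.29 m
R = ρL/A = (1.66×10^-8)(14.29)/(3.6103e-07) = 0.6572 Ω
P = I²R = (16.1)² × 0.6572 = 170 W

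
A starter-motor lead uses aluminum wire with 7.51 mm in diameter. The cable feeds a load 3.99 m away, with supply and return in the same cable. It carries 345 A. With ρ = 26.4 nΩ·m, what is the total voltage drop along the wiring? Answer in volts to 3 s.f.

ρ = 26.4 nΩ·m = 2.64×10^-8 Ω·m
A = π(d/2)² = π(3.7550e-03 m)² = 4.430e-05 m²
Total conductor length (both ways) L = 2 × 3.99 = 7.98 m
R = ρL/A = (2.64×10^-8)(7.98)/(4.430e-05) = 0.004756 Ω
V = IR = 345 × 0.004756 = 1.64 V

1.64 V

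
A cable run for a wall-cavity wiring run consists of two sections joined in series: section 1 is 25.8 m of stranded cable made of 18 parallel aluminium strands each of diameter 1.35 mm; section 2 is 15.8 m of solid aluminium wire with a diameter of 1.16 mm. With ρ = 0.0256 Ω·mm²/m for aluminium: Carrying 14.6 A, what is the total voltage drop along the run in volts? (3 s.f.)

ρ = 0.0256 Ω·mm²/m = 2.56×10^-8 Ω·m
Section 1: A_strand = π(6.7500e-04)² = 1.431e-06 m²; R₁ = ρL/(N·A_s) = (2.56×10^-8)(25.8)/(18×1.431e-06) = 0.02563 Ω
Section 2: A = π(d/2)² = π(5.8000e-04 m)² = 1.057e-06 m²
R₂ = (2.56×10^-8)(15.8)/(1.057e-06) = 0.3827 Ω
R = R₁ + R₂ = 0.4084 Ω
V = IR = 14.6 × 0.4084 = 5.96 V

5.96 V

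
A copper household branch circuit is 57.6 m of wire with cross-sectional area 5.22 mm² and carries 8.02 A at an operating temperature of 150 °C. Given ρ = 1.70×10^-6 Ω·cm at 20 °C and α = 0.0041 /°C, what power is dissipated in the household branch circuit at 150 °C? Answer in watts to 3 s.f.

18.5 W

ρ = 1.70×10^-6 Ω·cm = 1.70×10^-8 Ω·m
A = 5.22 mm² = 5.220e-06 m²
R₍20₎ = ρL/A = (1.70×10^-8)(57.6)/(5.220e-06) = 0.1876 Ω
R₍150₎ = R₍20₎(1 + αΔT) = 0.1876 × (1 + 0.0041×130) = 0.2876 Ω
P = I²R = (8.02)² × 0.2876 = 18.5 W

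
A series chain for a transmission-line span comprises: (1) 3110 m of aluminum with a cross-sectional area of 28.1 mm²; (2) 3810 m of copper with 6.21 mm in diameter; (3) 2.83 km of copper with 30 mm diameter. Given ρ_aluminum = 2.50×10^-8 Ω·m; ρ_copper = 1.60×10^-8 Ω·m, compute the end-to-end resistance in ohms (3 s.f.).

4.84 Ω

Seg 1: A = 28.1 mm² = 2.810e-05 m²
R_1 = (2.50×10^-8)(3110)/(2.810e-05) = 2.767 Ω
Seg 2: A = π(d/2)² = π(3.1050e-03 m)² = 3.029e-05 m²
R_2 = (1.60×10^-8)(3810)/(3.029e-05) = 2.013 Ω
Seg 3: A = π(d/2)² = π(1.5000e-02 m)² = 7.069e-04 m²
R_3 = (1.60×10^-8)(2830)/(7.069e-04) = 0.06406 Ω
R_total = R_1 + R_2 + R_3 = 4.84 Ω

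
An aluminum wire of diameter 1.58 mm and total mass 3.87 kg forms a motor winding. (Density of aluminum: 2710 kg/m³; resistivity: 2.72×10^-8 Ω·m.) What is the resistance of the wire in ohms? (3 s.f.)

A = π(d/2)² = π(7.9000e-04 m)² = 1.9607e-06 m²
L = m/(density·A) = 3.87/(2710×1.9607e-06) = 728.3 m
R = ρL/A = (2.72×10^-8)(728.3)/(1.9607e-06) = 10.1 Ω

10.1 Ω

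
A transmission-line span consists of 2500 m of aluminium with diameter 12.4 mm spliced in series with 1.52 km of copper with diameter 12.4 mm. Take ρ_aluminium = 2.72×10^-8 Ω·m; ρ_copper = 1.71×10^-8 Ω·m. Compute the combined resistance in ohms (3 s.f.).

Segment 1: A = π(d/2)² = π(6.2000e-03 m)² = 1.208e-04 m²
R₁ = ρL/A = (2.72×10^-8)(2500)/(1.208e-04) = 0.5631 Ω
R₂ = (1.71×10^-8)(1520)/(1.208e-04) = 0.2152 Ω
R = R₁ + R₂ = 0.778 Ω

0.778 Ω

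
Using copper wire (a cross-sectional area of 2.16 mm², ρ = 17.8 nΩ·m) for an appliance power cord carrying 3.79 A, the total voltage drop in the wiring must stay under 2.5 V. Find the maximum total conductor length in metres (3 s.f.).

ρ = 17.8 nΩ·m = 1.78×10^-8 Ω·m
A = 2.16 mm² = 2.160e-06 m²
L_max = V_max·A/(1·ρI) = (2.5)(2.160e-06)/(1.78×10^-8×3.79) = 80.0 m

80.0 m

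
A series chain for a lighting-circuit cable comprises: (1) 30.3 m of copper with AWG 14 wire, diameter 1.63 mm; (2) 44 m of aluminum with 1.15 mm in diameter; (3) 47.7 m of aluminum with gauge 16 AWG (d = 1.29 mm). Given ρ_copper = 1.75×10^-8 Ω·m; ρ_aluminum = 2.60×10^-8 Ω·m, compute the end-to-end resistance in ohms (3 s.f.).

2.30 Ω

Seg 1: A = π(1.63/2 mm)² = π(8.1500e-04 m)² = 2.087e-06 m²
R_1 = (1.75×10^-8)(30.3)/(2.087e-06) = 0.2541 Ω
Seg 2: A = π(d/2)² = π(5.7500e-04 m)² = 1.039e-06 m²
R_2 = (2.60×10^-8)(44)/(1.039e-06) = 1.101 Ω
Seg 3: A = π(1.29/2 mm)² = π(6.4500e-04 m)² = 1.307e-06 m²
R_3 = (2.60×10^-8)(47.7)/(1.307e-06) = 0.9489 Ω
R_total = R_1 + R_2 + R_3 = 2.30 Ω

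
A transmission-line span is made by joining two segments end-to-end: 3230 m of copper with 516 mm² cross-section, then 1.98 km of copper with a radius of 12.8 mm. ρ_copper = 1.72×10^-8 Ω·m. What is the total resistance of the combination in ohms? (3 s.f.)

0.174 Ω

Segment 1: A = 516 mm² = 5.160e-04 m²
R₁ = ρL/A = (1.72×10^-8)(3230)/(5.160e-04) = 0.1077 Ω
Segment 2: A = πr² = π(1.2800e-02 m)² = 5.147e-04 m²
R₂ = (1.72×10^-8)(1980)/(5.147e-04) = 0.06616 Ω
R = R₁ + R₂ = 0.174 Ω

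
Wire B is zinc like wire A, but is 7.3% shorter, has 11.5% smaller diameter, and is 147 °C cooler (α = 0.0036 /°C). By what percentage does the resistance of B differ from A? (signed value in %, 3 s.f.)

-44.3%

R ∝ ρL/d² with ρ ∝ (1+αΔT), so R_B/R_A = (1 − 7.3/100) × (1 − 11.5/100)⁻² × (1 − 0.0036×147)
= 0.927 × 1.277 × 0.4708 = 0.5572
(R_B − R_A)/R_A = 0.5572 − 1 = -44.3%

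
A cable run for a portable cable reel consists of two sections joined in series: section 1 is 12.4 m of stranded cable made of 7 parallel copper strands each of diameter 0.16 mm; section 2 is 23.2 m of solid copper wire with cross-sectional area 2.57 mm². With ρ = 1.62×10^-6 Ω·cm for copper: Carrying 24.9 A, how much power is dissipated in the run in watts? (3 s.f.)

ρ = 1.62×10^-6 Ω·cm = 1.62×10^-8 Ω·m
Section 1: A_strand = π(8.0000e-05)² = 2.011e-08 m²; R₁ = ρL/(N·A_s) = (1.62×10^-8)(12.4)/(7×2.011e-08) = 1.427 Ω
Section 2: A = 2.57 mm² = 2.570e-06 m²
R₂ = (1.62×10^-8)(23.2)/(2.570e-06) = 0.1462 Ω
R = R₁ + R₂ = 1.574 Ω
P = I²R = (24.9)² × 1.574 = 976 W

976 W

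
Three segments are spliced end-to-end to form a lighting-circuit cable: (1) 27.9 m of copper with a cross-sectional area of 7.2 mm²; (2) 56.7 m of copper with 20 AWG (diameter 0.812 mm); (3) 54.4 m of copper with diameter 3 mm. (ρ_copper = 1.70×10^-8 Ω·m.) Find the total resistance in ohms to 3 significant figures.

Seg 1: A = 7.2 mm² = 7.200e-06 m²
R_1 = (1.70×10^-8)(27.9)/(7.200e-06) = 0.06588 Ω
Seg 2: A = π(0.812/2 mm)² = π(4.0600e-04 m)² = 5.178e-07 m²
R_2 = (1.70×10^-8)(56.7)/(5.178e-07) = 1.861 Ω
Seg 3: A = π(d/2)² = π(1.5000e-03 m)² = 7.069e-06 m²
R_3 = (1.70×10^-8)(54.4)/(7.069e-06) = 0.1308 Ω
R_total = R_1 + R_2 + R_3 = 2.06 Ω

2.06 Ω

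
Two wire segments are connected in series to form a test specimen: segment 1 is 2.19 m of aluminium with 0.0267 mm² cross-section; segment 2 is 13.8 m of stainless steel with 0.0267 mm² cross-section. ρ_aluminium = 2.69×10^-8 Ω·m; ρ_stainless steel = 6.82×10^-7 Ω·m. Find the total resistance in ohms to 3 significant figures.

355 Ω

Segment 1: A = 0.0267 mm² = 2.670e-08 m²
R₁ = ρL/A = (2.69×10^-8)(2.19)/(2.670e-08) = 2.206 Ω
R₂ = (6.82×10^-7)(13.8)/(2.670e-08) = 352.5 Ω
R = R₁ + R₂ = 355 Ω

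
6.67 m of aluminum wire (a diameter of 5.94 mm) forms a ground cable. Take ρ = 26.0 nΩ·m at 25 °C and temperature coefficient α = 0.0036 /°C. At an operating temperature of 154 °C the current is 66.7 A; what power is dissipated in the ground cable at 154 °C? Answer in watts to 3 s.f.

ρ = 26.0 nΩ·m = 2.60×10^-8 Ω·m
A = π(d/2)² = π(2.9700e-03 m)² = 2.771e-05 m²
R₍25₎ = ρL/A = (2.60×10^-8)(6.67)/(2.771e-05) = 0.006258 Ω
R₍154₎ = R₍25₎(1 + αΔT) = 0.006258 × (1 + 0.0036×129) = 0.009164 Ω
P = I²R = (66.7)² × 0.009164 = 40.8 W

40.8 W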